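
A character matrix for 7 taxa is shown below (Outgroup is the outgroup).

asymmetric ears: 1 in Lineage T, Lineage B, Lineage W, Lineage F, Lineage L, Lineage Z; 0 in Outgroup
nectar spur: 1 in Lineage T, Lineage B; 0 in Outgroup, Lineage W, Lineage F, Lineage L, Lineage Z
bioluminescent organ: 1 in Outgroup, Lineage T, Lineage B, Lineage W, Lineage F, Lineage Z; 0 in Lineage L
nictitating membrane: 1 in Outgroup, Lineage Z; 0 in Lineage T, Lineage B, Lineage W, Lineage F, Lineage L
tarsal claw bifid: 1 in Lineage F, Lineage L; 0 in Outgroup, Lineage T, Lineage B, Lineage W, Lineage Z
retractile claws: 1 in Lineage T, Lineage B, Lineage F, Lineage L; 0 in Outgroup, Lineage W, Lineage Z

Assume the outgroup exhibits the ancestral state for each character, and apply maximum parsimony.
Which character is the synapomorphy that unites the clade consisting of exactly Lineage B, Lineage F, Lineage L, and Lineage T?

retractile claws

Character polarity is set by the outgroup: the derived state is whichever differs from the outgroup's state, so for bioluminescent organ, nictitating membrane the derived state is '0', and for the remaining characters it is '1'.
All ingroup taxa share the derived state '1' for asymmetric ears; it defines the ingroup but does not resolve relationships within it.
nectar spur: derived state '1' in Lineage B and Lineage T only — synapomorphy for {Lineage B, Lineage T}.
bioluminescent organ (derived state '0') is unique to Lineage L (autapomorphy; uninformative for grouping).
Only Lineage B, Lineage F, Lineage L, Lineage T, and Lineage W show the derived state '0' for nictitating membrane, supporting them as a clade.
tarsal claw bifid: derived state '1' in Lineage F and Lineage L only — synapomorphy for {Lineage F, Lineage L}.
retractile claws (derived state '1') is shared by Lineage B, Lineage F, Lineage L, and Lineage T — a synapomorphy uniting that clade.
Most parsimonious ingroup topology: ((((Lineage T,Lineage B),(Lineage F,Lineage L)),Lineage W),Lineage Z).
The clade {Lineage B, Lineage F, Lineage L, Lineage T} is supported by retractile claws: its derived state '1' occurs in exactly those taxa and in no other taxon (including the outgroup).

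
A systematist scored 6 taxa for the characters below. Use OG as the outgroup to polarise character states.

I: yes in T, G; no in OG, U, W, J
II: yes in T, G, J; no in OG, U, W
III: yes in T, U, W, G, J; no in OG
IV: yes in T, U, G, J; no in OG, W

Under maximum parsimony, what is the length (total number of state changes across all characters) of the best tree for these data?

The outgroup has state 'no' for every character, so 'yes' is the derived state throughout.
I: derived state 'yes' in G and T only — synapomorphy for {G, T}.
Only G, J, and T show the derived state 'yes' for II, supporting them as a clade.
III (derived state 'yes') is shared by all ingroup taxa — unites the whole ingroup.
IV: derived state 'yes' in G, J, T, and U only — synapomorphy for {G, J, T, U}.
Most parsimonious ingroup topology: ((((T,G),J),U),W).
Changes per character on this tree: I: 1; II: 1; III: 1; IV: 1.
Total = 4.

4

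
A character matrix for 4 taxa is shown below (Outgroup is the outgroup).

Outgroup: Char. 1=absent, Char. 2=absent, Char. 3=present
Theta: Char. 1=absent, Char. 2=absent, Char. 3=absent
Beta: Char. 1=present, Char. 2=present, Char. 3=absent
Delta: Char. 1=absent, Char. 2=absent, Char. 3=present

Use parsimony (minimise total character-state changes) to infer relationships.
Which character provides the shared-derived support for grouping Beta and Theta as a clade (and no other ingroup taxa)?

Character polarity is set by the outgroup: the derived state is whichever differs from the outgroup's state, so for Char. 3 the derived state is 'absent', and for the remaining characters it is 'present'.
Char. 1 (derived state 'present') is unique to Beta (autapomorphy; uninformative for grouping).
Char. 2: derived state 'present' in Beta only — an autapomorphy, so it tells us nothing about relationships among taxa.
Char. 3: derived state 'absent' in Beta and Theta only — synapomorphy for {Beta, Theta}.
Most parsimonious ingroup topology: ((Theta,Beta),Delta).
The clade {Beta, Theta} is supported by Char. 3: its derived state 'absent' occurs in exactly those taxa and in no other taxon (including the outgroup).

Char. 3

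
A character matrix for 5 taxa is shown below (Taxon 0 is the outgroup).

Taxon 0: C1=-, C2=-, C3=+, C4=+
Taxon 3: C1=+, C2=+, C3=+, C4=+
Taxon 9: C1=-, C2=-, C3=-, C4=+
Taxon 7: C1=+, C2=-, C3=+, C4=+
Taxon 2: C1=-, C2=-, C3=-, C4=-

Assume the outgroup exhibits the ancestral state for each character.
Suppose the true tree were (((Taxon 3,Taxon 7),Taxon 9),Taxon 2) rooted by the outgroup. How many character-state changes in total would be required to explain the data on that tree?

Map each character onto (((Taxon 3,Taxon 7),Taxon 9),Taxon 2) (rooted by Taxon 0) and count the minimum state changes it requires (Fitch parsimony):
C1: 1; C2: 1; C3: 2; C4: 1.
Total tree length = 5.

5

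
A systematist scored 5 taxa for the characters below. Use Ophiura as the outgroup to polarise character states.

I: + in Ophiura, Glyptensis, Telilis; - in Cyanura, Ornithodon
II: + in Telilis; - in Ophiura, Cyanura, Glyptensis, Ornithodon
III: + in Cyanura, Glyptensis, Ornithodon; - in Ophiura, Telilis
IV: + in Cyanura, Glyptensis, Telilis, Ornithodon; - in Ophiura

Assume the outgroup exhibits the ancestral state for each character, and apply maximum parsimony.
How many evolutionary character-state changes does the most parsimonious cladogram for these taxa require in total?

4

Character polarity is set by the outgroup: the derived state is whichever differs from the outgroup's state, so for I the derived state is '-', and for the remaining characters it is '+'.
I (derived state '-') is shared by Cyanura and Ornithodon — a synapomorphy uniting that clade.
II (derived state '+') is unique to Telilis (autapomorphy; uninformative for grouping).
III: derived state '+' in Cyanura, Glyptensis, and Ornithodon only — synapomorphy for {Cyanura, Glyptensis, Ornithodon}.
IV (derived state '+') is shared by all ingroup taxa — unites the whole ingroup.
Most parsimonious ingroup topology: (((Cyanura,Ornithodon),Glyptensis),Telilis).
Changes per character on this tree: I: 1; II: 1; III: 1; IV: 1.
Total = 4.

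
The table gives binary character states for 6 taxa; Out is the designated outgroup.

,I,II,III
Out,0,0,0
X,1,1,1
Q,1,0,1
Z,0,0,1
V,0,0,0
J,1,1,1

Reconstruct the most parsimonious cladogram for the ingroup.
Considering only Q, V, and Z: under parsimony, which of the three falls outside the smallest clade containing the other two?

The outgroup has state '0' for every character, so '1' is the derived state throughout.
I: derived state '1' in J, Q, and X only — synapomorphy for {J, Q, X}.
Only J and X show the derived state '1' for II, supporting them as a clade.
Only J, Q, X, and Z show the derived state '1' for III, supporting them as a clade.
Most parsimonious ingroup topology: ((((X,J),Q),Z),V).
Q and Z share a more recent common ancestor with each other than either does with V, so V is the least closely related of the three.

V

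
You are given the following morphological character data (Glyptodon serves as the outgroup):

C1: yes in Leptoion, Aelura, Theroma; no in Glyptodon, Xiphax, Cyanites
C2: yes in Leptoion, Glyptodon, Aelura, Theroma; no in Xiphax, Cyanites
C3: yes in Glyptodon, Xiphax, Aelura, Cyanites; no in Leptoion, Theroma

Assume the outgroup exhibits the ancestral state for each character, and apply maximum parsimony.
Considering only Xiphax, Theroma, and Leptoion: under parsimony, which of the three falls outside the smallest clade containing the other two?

Character polarity is set by the outgroup: the derived state is whichever differs from the outgroup's state, so for C2, C3 the derived state is 'no', and for the remaining characters it is 'yes'.
C1 (derived state 'yes') is shared by Aelura, Leptoion, and Theroma — a synapomorphy uniting that clade.
C2: derived state 'no' in Cyanites and Xiphax only — synapomorphy for {Cyanites, Xiphax}.
C3 (derived state 'no') is shared by Leptoion and Theroma — a synapomorphy uniting that clade.
Most parsimonious ingroup topology: ((Aelura,(Theroma,Leptoion)),(Cyanites,Xiphax)).
Leptoion and Theroma share a more recent common ancestor with each other than either does with Xiphax, so Xiphax is the least closely related of the three.

Xiphax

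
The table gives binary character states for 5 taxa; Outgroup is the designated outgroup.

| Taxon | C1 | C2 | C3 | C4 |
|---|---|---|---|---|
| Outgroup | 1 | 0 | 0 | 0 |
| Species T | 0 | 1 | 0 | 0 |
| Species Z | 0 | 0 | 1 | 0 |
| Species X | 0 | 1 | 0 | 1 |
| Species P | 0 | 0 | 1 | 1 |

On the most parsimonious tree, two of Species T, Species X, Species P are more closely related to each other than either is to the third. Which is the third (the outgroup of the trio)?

Character polarity is set by the outgroup: the derived state is whichever differs from the outgroup's state, so for C1 the derived state is '0', and for the remaining characters it is '1'.
C1 (derived state '0') is shared by all ingroup taxa — unites the whole ingroup.
Only Species T and Species X show the derived state '1' for C2, supporting them as a clade.
C3: derived state '1' in Species P and Species Z only — synapomorphy for {Species P, Species Z}.
C4 (state '1') occurs in Species P and Species X but conflicts with the nesting implied by the other characters — most parsimoniously interpreted as homoplasy.
Most parsimonious ingroup topology: ((Species T,Species X),(Species Z,Species P)).
Species T and Species X share a more recent common ancestor with each other than either does with Species P, so Species P is the least closely related of the three.

Species P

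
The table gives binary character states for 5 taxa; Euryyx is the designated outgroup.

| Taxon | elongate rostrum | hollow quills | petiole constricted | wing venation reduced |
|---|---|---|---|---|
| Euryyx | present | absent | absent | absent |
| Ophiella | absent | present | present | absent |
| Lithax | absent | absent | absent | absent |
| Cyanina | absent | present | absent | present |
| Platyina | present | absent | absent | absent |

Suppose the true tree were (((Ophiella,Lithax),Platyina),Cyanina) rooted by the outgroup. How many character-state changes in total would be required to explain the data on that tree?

6

Map each character onto (((Ophiella,Lithax),Platyina),Cyanina) (rooted by Euryyx) and count the minimum state changes it requires (Fitch parsimony):
elongate rostrum: 2; hollow quills: 2; petiole constricted: 1; wing venation reduced: 1.
Total tree length = 6.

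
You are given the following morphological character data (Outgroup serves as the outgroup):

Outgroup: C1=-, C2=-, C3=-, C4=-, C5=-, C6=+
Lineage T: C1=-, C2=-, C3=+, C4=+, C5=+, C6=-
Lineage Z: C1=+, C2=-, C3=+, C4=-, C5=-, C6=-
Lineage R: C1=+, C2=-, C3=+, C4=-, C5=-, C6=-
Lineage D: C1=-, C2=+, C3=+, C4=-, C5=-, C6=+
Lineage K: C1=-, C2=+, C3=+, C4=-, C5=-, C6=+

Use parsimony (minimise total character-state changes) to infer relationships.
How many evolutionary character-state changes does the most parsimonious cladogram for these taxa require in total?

Character polarity is set by the outgroup: the derived state is whichever differs from the outgroup's state, so for C6 the derived state is '-', and for the remaining characters it is '+'.
Only Lineage R and Lineage Z show the derived state '+' for C1, supporting them as a clade.
C2 (derived state '+') is shared by Lineage D and Lineage K — a synapomorphy uniting that clade.
All ingroup taxa share the derived state '+' for C3; it defines the ingroup but does not resolve relationships within it.
C4 (derived state '+') is unique to Lineage T (autapomorphy; uninformative for grouping).
C5: derived state '+' in Lineage T only — an autapomorphy, so it tells us nothing about relationships among taxa.
C6: derived state '-' in Lineage R, Lineage T, and Lineage Z only — synapomorphy for {Lineage R, Lineage T, Lineage Z}.
Most parsimonious ingroup topology: ((Lineage T,(Lineage Z,Lineage R)),(Lineage D,Lineage K)).
Changes per character on this tree: C1: 1; C2: 1; C3: 1; C4: 1; C5: 1; C6: 1.
Total = 6.

6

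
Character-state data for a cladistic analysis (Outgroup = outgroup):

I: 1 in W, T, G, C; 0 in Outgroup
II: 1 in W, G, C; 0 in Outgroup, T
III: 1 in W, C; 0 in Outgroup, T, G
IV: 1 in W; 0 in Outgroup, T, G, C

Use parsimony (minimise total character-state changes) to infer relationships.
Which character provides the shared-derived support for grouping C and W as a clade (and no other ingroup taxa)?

III

The outgroup has state '0' for every character, so '1' is the derived state throughout.
I (derived state '1') is shared by all ingroup taxa — unites the whole ingroup.
Only C, G, and W show the derived state '1' for II, supporting them as a clade.
III (derived state '1') is shared by C and W — a synapomorphy uniting that clade.
IV (derived state '1') is unique to W (autapomorphy; uninformative for grouping).
Most parsimonious ingroup topology: (((W,C),G),T).
The clade {C, W} is supported by III: its derived state '1' occurs in exactly those taxa and in no other taxon (including the outgroup).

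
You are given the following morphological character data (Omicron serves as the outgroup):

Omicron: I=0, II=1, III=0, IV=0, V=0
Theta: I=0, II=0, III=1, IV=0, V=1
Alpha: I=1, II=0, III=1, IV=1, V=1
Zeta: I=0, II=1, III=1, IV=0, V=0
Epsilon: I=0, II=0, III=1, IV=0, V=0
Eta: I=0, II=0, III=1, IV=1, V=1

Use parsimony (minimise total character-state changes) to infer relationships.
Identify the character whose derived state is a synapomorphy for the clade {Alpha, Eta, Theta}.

V

Character polarity is set by the outgroup: the derived state is whichever differs from the outgroup's state, so for II the derived state is '0', and for the remaining characters it is '1'.
I (derived state '1') is unique to Alpha (autapomorphy; uninformative for grouping).
Only Alpha, Epsilon, Eta, and Theta show the derived state '0' for II, supporting them as a clade.
All ingroup taxa share the derived state '1' for III; it defines the ingroup but does not resolve relationships within it.
Only Alpha and Eta show the derived state '1' for IV, supporting them as a clade.
V: derived state '1' in Alpha, Eta, and Theta only — synapomorphy for {Alpha, Eta, Theta}.
Most parsimonious ingroup topology: (((Theta,(Alpha,Eta)),Epsilon),Zeta).
The clade {Alpha, Eta, Theta} is supported by V: its derived state '1' occurs in exactly those taxa and in no other taxon (including the outgroup).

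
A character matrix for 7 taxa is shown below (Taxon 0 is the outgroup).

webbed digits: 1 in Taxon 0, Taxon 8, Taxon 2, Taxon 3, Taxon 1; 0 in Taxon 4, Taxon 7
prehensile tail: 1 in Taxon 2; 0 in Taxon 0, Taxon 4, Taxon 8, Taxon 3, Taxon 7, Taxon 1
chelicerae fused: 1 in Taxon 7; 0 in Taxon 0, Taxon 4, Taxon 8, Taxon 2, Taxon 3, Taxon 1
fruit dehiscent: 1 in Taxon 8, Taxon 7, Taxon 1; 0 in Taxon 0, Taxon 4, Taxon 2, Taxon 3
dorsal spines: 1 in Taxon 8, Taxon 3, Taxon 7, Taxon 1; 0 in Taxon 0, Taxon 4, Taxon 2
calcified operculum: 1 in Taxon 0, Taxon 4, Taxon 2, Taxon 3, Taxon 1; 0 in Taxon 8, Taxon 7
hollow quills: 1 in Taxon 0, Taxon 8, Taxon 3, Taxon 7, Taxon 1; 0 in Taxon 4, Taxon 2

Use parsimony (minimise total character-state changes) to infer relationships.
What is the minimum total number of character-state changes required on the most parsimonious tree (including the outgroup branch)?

Character polarity is set by the outgroup: the derived state is whichever differs from the outgroup's state, so for webbed digits, calcified operculum, hollow quills the derived state is '0', and for the remaining characters it is '1'.
webbed digits groups Taxon 4 and Taxon 7, which is incompatible with the clades supported by the remaining characters; treating it as convergent (homoplasy) costs fewer steps than any alternative tree.
prehensile tail: derived state '1' in Taxon 2 only — an autapomorphy, so it tells us nothing about relationships among taxa.
chelicerae fused (derived state '1') is unique to Taxon 7 (autapomorphy; uninformative for grouping).
fruit dehiscent: derived state '1' in Taxon 1, Taxon 7, and Taxon 8 only — synapomorphy for {Taxon 1, Taxon 7, Taxon 8}.
dorsal spines (derived state '1') is shared by Taxon 1, Taxon 3, Taxon 7, and Taxon 8 — a synapomorphy uniting that clade.
calcified operculum: derived state '0' in Taxon 7 and Taxon 8 only — synapomorphy for {Taxon 7, Taxon 8}.
hollow quills: derived state '0' in Taxon 2 and Taxon 4 only — synapomorphy for {Taxon 2, Taxon 4}.
Most parsimonious ingroup topology: ((Taxon 4,Taxon 2),(((Taxon 8,Taxon 7),Taxon 1),Taxon 3)).
Changes per character on this tree: webbed digits: 2; prehensile tail: 1; chelicerae fused: 1; fruit dehiscent: 1; dorsal spines: 1; calcified operculum: 1; hollow quills: 1.
Total = 8.

8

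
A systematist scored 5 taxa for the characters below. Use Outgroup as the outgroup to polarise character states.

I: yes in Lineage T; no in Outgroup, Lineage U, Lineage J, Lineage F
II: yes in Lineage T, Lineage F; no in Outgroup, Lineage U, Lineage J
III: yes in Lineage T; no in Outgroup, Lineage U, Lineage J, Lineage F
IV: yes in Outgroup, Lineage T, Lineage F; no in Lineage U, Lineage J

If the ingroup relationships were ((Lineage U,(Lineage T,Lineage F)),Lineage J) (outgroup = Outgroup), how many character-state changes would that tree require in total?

Map each character onto ((Lineage U,(Lineage T,Lineage F)),Lineage J) (rooted by Outgroup) and count the minimum state changes it requires (Fitch parsimony):
I: 1; II: 1; III: 1; IV: 2.
Total tree length = 5.

5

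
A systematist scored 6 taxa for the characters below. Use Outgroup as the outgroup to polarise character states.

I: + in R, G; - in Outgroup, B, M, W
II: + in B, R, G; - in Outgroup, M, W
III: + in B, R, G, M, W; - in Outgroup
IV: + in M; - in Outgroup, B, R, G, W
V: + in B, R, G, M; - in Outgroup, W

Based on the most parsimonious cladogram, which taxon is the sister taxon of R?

G

The outgroup has state '-' for every character, so '+' is the derived state throughout.
Only G and R show the derived state '+' for I, supporting them as a clade.
II (derived state '+') is shared by B, G, and R — a synapomorphy uniting that clade.
III (derived state '+') is shared by all ingroup taxa — unites the whole ingroup.
IV: derived state '+' in M only — an autapomorphy, so it tells us nothing about relationships among taxa.
V: derived state '+' in B, G, M, and R only — synapomorphy for {B, G, M, R}.
Most parsimonious ingroup topology: (((B,(R,G)),M),W).
R and G form a cherry on this tree, so they are sister taxa.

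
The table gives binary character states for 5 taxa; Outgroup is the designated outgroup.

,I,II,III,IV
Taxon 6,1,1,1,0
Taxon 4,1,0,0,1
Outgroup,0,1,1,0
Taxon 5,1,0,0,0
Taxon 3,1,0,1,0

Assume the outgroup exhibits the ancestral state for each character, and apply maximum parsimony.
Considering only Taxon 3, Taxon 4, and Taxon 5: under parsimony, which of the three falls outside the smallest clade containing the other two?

Character polarity is set by the outgroup: the derived state is whichever differs from the outgroup's state, so for II, III the derived state is '0', and for the remaining characters it is '1'.
I (derived state '1') is shared by all ingroup taxa — unites the whole ingroup.
II (derived state '0') is shared by Taxon 3, Taxon 4, and Taxon 5 — a synapomorphy uniting that clade.
Only Taxon 4 and Taxon 5 show the derived state '0' for III, supporting them as a clade.
IV: derived state '1' in Taxon 4 only — an autapomorphy, so it tells us nothing about relationships among taxa.
Most parsimonious ingroup topology: ((Taxon 3,(Taxon 4,Taxon 5)),Taxon 6).
Taxon 5 and Taxon 4 share a more recent common ancestor with each other than either does with Taxon 3, so Taxon 3 is the least closely related of the three.

Taxon 3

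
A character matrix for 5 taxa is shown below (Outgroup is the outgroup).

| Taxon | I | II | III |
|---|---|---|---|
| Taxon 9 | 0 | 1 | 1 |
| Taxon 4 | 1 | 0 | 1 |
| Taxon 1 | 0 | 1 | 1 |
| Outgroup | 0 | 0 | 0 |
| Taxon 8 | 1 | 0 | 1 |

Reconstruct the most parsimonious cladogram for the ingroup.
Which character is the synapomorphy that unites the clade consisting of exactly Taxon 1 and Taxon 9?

The outgroup has state '0' for every character, so '1' is the derived state throughout.
I (derived state '1') is shared by Taxon 4 and Taxon 8 — a synapomorphy uniting that clade.
Only Taxon 1 and Taxon 9 show the derived state '1' for II, supporting them as a clade.
All ingroup taxa share the derived state '1' for III; it defines the ingroup but does not resolve relationships within it.
Most parsimonious ingroup topology: ((Taxon 4,Taxon 8),(Taxon 1,Taxon 9)).
The clade {Taxon 1, Taxon 9} is supported by II: its derived state '1' occurs in exactly those taxa and in no other taxon (including the outgroup).

II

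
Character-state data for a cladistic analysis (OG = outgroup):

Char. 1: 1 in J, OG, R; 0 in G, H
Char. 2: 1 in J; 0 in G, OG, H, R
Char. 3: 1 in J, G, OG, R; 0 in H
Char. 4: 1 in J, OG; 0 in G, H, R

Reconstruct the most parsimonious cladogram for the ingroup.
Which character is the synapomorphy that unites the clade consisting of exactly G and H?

Character polarity is set by the outgroup: the derived state is whichever differs from the outgroup's state, so for Char. 1, Char. 3, Char. 4 the derived state is '0', and for the remaining characters it is '1'.
Char. 1 (derived state '0') is shared by G and H — a synapomorphy uniting that clade.
Char. 2 (derived state '1') is unique to J (autapomorphy; uninformative for grouping).
Char. 3 (derived state '0') is unique to H (autapomorphy; uninformative for grouping).
Char. 4 (derived state '0') is shared by G, H, and R — a synapomorphy uniting that clade.
Most parsimonious ingroup topology: (((H,G),R),J).
The clade {G, H} is supported by Char. 1: its derived state '0' occurs in exactly those taxa and in no other taxon (including the outgroup).

Char. 1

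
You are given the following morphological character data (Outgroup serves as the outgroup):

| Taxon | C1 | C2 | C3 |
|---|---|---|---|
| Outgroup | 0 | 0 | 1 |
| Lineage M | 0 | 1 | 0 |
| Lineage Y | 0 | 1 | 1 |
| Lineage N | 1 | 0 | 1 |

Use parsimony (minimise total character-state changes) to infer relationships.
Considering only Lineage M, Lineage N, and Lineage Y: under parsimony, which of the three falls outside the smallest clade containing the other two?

Character polarity is set by the outgroup: the derived state is whichever differs from the outgroup's state, so for C3 the derived state is '0', and for the remaining characters it is '1'.
C1: derived state '1' in Lineage N only — an autapomorphy, so it tells us nothing about relationships among taxa.
C2 (derived state '1') is shared by Lineage M and Lineage Y — a synapomorphy uniting that clade.
C3: derived state '0' in Lineage M only — an autapomorphy, so it tells us nothing about relationships among taxa.
Most parsimonious ingroup topology: ((Lineage M,Lineage Y),Lineage N).
Lineage M and Lineage Y share a more recent common ancestor with each other than either does with Lineage N, so Lineage N is the least closely related of the three.

Lineage N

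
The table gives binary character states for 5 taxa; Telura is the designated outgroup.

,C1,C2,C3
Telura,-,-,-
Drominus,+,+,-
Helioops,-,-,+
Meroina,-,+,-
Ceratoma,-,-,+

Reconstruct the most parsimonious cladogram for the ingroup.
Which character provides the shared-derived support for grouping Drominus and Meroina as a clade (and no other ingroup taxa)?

C2

The outgroup has state '-' for every character, so '+' is the derived state throughout.
C1: derived state '+' in Drominus only — an autapomorphy, so it tells us nothing about relationships among taxa.
C2 (derived state '+') is shared by Drominus and Meroina — a synapomorphy uniting that clade.
C3 (derived state '+') is shared by Ceratoma and Helioops — a synapomorphy uniting that clade.
Most parsimonious ingroup topology: ((Drominus,Meroina),(Helioops,Ceratoma)).
The clade {Drominus, Meroina} is supported by C2: its derived state '+' occurs in exactly those taxa and in no other taxon (including the outgroup).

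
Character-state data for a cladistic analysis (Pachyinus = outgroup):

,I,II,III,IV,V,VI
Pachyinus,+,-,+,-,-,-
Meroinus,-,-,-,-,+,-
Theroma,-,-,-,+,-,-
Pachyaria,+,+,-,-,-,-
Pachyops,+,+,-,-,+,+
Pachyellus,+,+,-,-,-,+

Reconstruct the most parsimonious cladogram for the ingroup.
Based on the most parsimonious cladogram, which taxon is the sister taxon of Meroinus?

Theroma

Character polarity is set by the outgroup: the derived state is whichever differs from the outgroup's state, so for I, III the derived state is '-', and for the remaining characters it is '+'.
I (derived state '-') is shared by Meroinus and Theroma — a synapomorphy uniting that clade.
II: derived state '+' in Pachyaria, Pachyellus, and Pachyops only — synapomorphy for {Pachyaria, Pachyellus, Pachyops}.
III (derived state '-') is shared by all ingroup taxa — unites the whole ingroup.
IV: derived state '+' in Theroma only — an autapomorphy, so it tells us nothing about relationships among taxa.
V (state '+') occurs in Meroinus and Pachyops but conflicts with the nesting implied by the other characters — most parsimoniously interpreted as homoplasy.
VI: derived state '+' in Pachyellus and Pachyops only — synapomorphy for {Pachyellus, Pachyops}.
Most parsimonious ingroup topology: ((Meroinus,Theroma),(Pachyaria,(Pachyops,Pachyellus))).
Meroinus and Theroma form a cherry on this tree, so they are sister taxa.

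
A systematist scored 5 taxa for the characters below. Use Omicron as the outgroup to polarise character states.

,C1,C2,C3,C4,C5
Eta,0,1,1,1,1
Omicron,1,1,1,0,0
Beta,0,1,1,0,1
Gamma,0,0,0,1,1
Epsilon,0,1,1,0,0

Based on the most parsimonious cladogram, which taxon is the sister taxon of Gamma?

Eta

Character polarity is set by the outgroup: the derived state is whichever differs from the outgroup's state, so for C1, C2, C3 the derived state is '0', and for the remaining characters it is '1'.
C1 (derived state '0') is shared by all ingroup taxa — unites the whole ingroup.
C2: derived state '0' in Gamma only — an autapomorphy, so it tells us nothing about relationships among taxa.
C3: derived state '0' in Gamma only — an autapomorphy, so it tells us nothing about relationships among taxa.
C4: derived state '1' in Eta and Gamma only — synapomorphy for {Eta, Gamma}.
C5: derived state '1' in Beta, Eta, and Gamma only — synapomorphy for {Beta, Eta, Gamma}.
Most parsimonious ingroup topology: (((Eta,Gamma),Beta),Epsilon).
Gamma and Eta form a cherry on this tree, so they are sister taxa.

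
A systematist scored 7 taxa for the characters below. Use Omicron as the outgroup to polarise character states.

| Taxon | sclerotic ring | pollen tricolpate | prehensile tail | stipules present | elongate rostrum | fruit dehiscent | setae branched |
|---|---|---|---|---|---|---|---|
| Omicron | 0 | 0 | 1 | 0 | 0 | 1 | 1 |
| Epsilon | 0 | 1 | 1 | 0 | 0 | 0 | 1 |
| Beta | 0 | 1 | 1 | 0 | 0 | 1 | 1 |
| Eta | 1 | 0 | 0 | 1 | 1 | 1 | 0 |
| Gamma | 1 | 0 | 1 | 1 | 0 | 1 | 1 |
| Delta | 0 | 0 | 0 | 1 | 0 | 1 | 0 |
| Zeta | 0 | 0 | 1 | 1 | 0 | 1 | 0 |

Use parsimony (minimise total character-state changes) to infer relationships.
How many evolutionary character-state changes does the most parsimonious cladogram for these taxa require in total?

8

Character polarity is set by the outgroup: the derived state is whichever differs from the outgroup's state, so for prehensile tail, fruit dehiscent, setae branched the derived state is '0', and for the remaining characters it is '1'.
sclerotic ring (state '1') occurs in Eta and Gamma but conflicts with the nesting implied by the other characters — most parsimoniously interpreted as homoplasy.
pollen tricolpate: derived state '1' in Beta and Epsilon only — synapomorphy for {Beta, Epsilon}.
Only Delta and Eta show the derived state '0' for prehensile tail, supporting them as a clade.
stipules present: derived state '1' in Delta, Eta, Gamma, and Zeta only — synapomorphy for {Delta, Eta, Gamma, Zeta}.
elongate rostrum (derived state '1') is unique to Eta (autapomorphy; uninformative for grouping).
fruit dehiscent: derived state '0' in Epsilon only — an autapomorphy, so it tells us nothing about relationships among taxa.
setae branched: derived state '0' in Delta, Eta, and Zeta only — synapomorphy for {Delta, Eta, Zeta}.
Most parsimonious ingroup topology: ((Epsilon,Beta),(((Eta,Delta),Zeta),Gamma)).
Changes per character on this tree: sclerotic ring: 2; pollen tricolpate: 1; prehensile tail: 1; stipules present: 1; elongate rostrum: 1; fruit dehiscent: 1; setae branched: 1.
Total = 8.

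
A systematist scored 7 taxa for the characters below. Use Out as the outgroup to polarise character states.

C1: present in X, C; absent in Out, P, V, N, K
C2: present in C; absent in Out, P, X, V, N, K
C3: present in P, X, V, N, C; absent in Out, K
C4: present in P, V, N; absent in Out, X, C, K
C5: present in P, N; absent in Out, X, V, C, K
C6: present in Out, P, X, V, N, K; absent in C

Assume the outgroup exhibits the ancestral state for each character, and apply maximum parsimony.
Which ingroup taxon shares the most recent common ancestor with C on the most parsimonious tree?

Character polarity is set by the outgroup: the derived state is whichever differs from the outgroup's state, so for C6 the derived state is 'absent', and for the remaining characters it is 'present'.
C1 (derived state 'present') is shared by C and X — a synapomorphy uniting that clade.
C2: derived state 'present' in C only — an autapomorphy, so it tells us nothing about relationships among taxa.
C3 (derived state 'present') is shared by C, N, P, V, and X — a synapomorphy uniting that clade.
Only N, P, and V show the derived state 'present' for C4, supporting them as a clade.
C5 (derived state 'present') is shared by N and P — a synapomorphy uniting that clade.
C6 (derived state 'absent') is unique to C (autapomorphy; uninformative for grouping).
Most parsimonious ingroup topology: ((((P,N),V),(X,C)),K).
C and X form a cherry on this tree, so they are sister taxa.

X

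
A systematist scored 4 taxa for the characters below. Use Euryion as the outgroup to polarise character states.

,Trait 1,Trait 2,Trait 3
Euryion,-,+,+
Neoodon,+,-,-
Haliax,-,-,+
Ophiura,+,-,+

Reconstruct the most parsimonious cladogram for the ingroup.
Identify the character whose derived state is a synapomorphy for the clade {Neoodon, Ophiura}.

Character polarity is set by the outgroup: the derived state is whichever differs from the outgroup's state, so for Trait 2, Trait 3 the derived state is '-', and for the remaining characters it is '+'.
Trait 1: derived state '+' in Neoodon and Ophiura only — synapomorphy for {Neoodon, Ophiura}.
All ingroup taxa share the derived state '-' for Trait 2; it defines the ingroup but does not resolve relationships within it.
Trait 3 (derived state '-') is unique to Neoodon (autapomorphy; uninformative for grouping).
Most parsimonious ingroup topology: ((Neoodon,Ophiura),Haliax).
The clade {Neoodon, Ophiura} is supported by Trait 1: its derived state '+' occurs in exactly those taxa and in no other taxon (including the outgroup).

Trait 1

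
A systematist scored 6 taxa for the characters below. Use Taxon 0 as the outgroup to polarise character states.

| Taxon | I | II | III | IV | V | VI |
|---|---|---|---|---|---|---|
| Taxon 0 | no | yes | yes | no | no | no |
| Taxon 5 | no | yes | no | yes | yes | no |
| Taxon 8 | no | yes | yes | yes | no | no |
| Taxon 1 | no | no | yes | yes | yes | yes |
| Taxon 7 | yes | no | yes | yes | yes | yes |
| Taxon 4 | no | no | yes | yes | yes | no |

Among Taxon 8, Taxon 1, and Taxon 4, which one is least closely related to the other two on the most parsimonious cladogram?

Character polarity is set by the outgroup: the derived state is whichever differs from the outgroup's state, so for II, III the derived state is 'no', and for the remaining characters it is 'yes'.
I: derived state 'yes' in Taxon 7 only — an autapomorphy, so it tells us nothing about relationships among taxa.
II: derived state 'no' in Taxon 1, Taxon 4, and Taxon 7 only — synapomorphy for {Taxon 1, Taxon 4, Taxon 7}.
III: derived state 'no' in Taxon 5 only — an autapomorphy, so it tells us nothing about relationships among taxa.
All ingroup taxa share the derived state 'yes' for IV; it defines the ingroup but does not resolve relationships within it.
V (derived state 'yes') is shared by Taxon 1, Taxon 4, Taxon 5, and Taxon 7 — a synapomorphy uniting that clade.
VI (derived state 'yes') is shared by Taxon 1 and Taxon 7 — a synapomorphy uniting that clade.
Most parsimonious ingroup topology: ((Taxon 5,((Taxon 1,Taxon 7),Taxon 4)),Taxon 8).
Taxon 4 and Taxon 1 share a more recent common ancestor with each other than either does with Taxon 8, so Taxon 8 is the least closely related of the three.

Taxon 8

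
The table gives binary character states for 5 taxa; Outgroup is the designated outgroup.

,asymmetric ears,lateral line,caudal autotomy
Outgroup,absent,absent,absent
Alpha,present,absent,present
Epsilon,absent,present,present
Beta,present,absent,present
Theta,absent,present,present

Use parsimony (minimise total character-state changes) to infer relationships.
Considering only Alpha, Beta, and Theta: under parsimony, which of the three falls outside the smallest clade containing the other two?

The outgroup has state 'absent' for every character, so 'present' is the derived state throughout.
asymmetric ears: derived state 'present' in Alpha and Beta only — synapomorphy for {Alpha, Beta}.
Only Epsilon and Theta show the derived state 'present' for lateral line, supporting them as a clade.
caudal autotomy (derived state 'present') is shared by all ingroup taxa — unites the whole ingroup.
Most parsimonious ingroup topology: ((Alpha,Beta),(Epsilon,Theta)).
Alpha and Beta share a more recent common ancestor with each other than either does with Theta, so Theta is the least closely related of the three.

Theta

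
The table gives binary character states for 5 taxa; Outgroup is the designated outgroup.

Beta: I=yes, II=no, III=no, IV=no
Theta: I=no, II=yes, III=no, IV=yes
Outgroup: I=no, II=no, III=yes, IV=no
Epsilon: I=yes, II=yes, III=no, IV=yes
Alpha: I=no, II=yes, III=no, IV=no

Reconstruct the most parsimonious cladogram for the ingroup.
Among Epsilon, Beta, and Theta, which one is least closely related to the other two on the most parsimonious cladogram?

Character polarity is set by the outgroup: the derived state is whichever differs from the outgroup's state, so for III the derived state is 'no', and for the remaining characters it is 'yes'.
I groups Beta and Epsilon, which is incompatible with the clades supported by the remaining characters; treating it as convergent (homoplasy) costs fewer steps than any alternative tree.
Only Alpha, Epsilon, and Theta show the derived state 'yes' for II, supporting them as a clade.
III (derived state 'no') is shared by all ingroup taxa — unites the whole ingroup.
IV (derived state 'yes') is shared by Epsilon and Theta — a synapomorphy uniting that clade.
Most parsimonious ingroup topology: (((Epsilon,Theta),Alpha),Beta).
Epsilon and Theta share a more recent common ancestor with each other than either does with Beta, so Beta is the least closely related of the three.

Beta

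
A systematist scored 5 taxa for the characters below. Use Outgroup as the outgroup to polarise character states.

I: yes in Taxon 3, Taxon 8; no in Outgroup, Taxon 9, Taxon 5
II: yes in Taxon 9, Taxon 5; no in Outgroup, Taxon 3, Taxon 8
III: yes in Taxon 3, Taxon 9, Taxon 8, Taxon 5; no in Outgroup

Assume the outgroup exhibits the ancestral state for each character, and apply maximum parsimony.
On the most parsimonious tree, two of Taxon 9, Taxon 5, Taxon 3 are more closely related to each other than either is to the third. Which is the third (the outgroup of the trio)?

The outgroup has state 'no' for every character, so 'yes' is the derived state throughout.
I: derived state 'yes' in Taxon 3 and Taxon 8 only — synapomorphy for {Taxon 3, Taxon 8}.
II: derived state 'yes' in Taxon 5 and Taxon 9 only — synapomorphy for {Taxon 5, Taxon 9}.
III (derived state 'yes') is shared by all ingroup taxa — unites the whole ingroup.
Most parsimonious ingroup topology: ((Taxon 3,Taxon 8),(Taxon 9,Taxon 5)).
Taxon 5 and Taxon 9 share a more recent common ancestor with each other than either does with Taxon 3, so Taxon 3 is the least closely related of the three.

Taxon 3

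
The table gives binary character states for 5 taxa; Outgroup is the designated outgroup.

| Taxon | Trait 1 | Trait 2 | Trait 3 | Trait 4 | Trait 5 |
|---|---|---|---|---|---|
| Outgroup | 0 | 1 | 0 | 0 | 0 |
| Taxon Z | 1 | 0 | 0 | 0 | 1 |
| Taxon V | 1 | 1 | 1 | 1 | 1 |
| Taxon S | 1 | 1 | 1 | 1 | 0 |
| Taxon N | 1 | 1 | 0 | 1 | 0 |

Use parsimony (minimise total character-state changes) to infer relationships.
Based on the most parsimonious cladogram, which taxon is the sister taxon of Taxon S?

Character polarity is set by the outgroup: the derived state is whichever differs from the outgroup's state, so for Trait 2 the derived state is '0', and for the remaining characters it is '1'.
Trait 1 (derived state '1') is shared by all ingroup taxa — unites the whole ingroup.
Trait 2: derived state '0' in Taxon Z only — an autapomorphy, so it tells us nothing about relationships among taxa.
Trait 3: derived state '1' in Taxon S and Taxon V only — synapomorphy for {Taxon S, Taxon V}.
Only Taxon N, Taxon S, and Taxon V show the derived state '1' for Trait 4, supporting them as a clade.
Trait 5 (state '1') occurs in Taxon V and Taxon Z but conflicts with the nesting implied by the other characters — most parsimoniously interpreted as homoplasy.
Most parsimonious ingroup topology: (Taxon Z,((Taxon V,Taxon S),Taxon N)).
Taxon S and Taxon V form a cherry on this tree, so they are sister taxa.

Taxon V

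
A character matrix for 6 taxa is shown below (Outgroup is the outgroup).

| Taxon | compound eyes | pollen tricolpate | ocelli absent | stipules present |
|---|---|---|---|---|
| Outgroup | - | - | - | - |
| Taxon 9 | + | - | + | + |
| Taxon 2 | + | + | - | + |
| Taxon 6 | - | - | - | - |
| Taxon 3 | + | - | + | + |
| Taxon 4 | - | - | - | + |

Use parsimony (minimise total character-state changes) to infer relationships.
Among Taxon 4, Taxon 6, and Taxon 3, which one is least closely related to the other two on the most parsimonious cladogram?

The outgroup has state '-' for every character, so '+' is the derived state throughout.
compound eyes: derived state '+' in Taxon 2, Taxon 3, and Taxon 9 only — synapomorphy for {Taxon 2, Taxon 3, Taxon 9}.
pollen tricolpate: derived state '+' in Taxon 2 only — an autapomorphy, so it tells us nothing about relationships among taxa.
ocelli absent: derived state '+' in Taxon 3 and Taxon 9 only — synapomorphy for {Taxon 3, Taxon 9}.
stipules present: derived state '+' in Taxon 2, Taxon 3, Taxon 4, and Taxon 9 only — synapomorphy for {Taxon 2, Taxon 3, Taxon 4, Taxon 9}.
Most parsimonious ingroup topology: ((Taxon 4,((Taxon 9,Taxon 3),Taxon 2)),Taxon 6).
Taxon 3 and Taxon 4 share a more recent common ancestor with each other than either does with Taxon 6, so Taxon 6 is the least closely related of the three.

Taxon 6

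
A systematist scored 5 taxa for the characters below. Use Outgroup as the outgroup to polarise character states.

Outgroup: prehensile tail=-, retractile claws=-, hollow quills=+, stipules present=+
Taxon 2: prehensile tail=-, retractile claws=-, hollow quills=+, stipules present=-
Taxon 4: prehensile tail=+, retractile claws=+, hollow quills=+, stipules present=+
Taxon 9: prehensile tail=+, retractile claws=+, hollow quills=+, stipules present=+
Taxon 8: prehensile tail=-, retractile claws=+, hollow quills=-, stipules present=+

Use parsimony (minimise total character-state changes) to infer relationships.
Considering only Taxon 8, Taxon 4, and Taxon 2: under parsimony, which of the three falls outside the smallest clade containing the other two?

Taxon 2

Character polarity is set by the outgroup: the derived state is whichever differs from the outgroup's state, so for hollow quills, stipules present the derived state is '-', and for the remaining characters it is '+'.
Only Taxon 4 and Taxon 9 show the derived state '+' for prehensile tail, supporting them as a clade.
Only Taxon 4, Taxon 8, and Taxon 9 show the derived state '+' for retractile claws, supporting them as a clade.
hollow quills (derived state '-') is unique to Taxon 8 (autapomorphy; uninformative for grouping).
stipules present (derived state '-') is unique to Taxon 2 (autapomorphy; uninformative for grouping).
Most parsimonious ingroup topology: (Taxon 2,((Taxon 4,Taxon 9),Taxon 8)).
Taxon 4 and Taxon 8 share a more recent common ancestor with each other than either does with Taxon 2, so Taxon 2 is the least closely related of the three.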